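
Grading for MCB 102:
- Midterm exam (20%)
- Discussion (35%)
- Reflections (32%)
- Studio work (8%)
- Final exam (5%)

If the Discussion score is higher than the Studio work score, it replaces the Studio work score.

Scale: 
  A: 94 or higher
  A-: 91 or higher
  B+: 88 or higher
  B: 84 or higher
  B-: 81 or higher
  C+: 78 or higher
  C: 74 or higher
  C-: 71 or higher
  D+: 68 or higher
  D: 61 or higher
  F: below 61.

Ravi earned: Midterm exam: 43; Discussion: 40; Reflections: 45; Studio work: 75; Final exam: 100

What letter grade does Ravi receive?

Discussion (40) ≤ Studio work (75), so Studio work stays at 75.
Weighted total:
  Midterm exam 43 × 0.2 = 8.6
  Discussion 40 × 0.35 = 14
  Reflections 45 × 0.32 = 14.4
  Studio work 75 × 0.08 = 6
  Final exam 100 × 0.05 = 5
Sum = 48
48 < 61 → F

F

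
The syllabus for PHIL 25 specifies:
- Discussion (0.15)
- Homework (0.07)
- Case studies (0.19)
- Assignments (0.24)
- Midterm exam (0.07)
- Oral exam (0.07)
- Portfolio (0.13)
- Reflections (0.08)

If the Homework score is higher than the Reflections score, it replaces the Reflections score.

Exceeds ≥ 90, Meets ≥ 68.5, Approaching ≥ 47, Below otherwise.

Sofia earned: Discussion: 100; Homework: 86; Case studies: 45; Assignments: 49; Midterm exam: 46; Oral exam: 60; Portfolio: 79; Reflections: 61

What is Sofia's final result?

Homework (86) > Reflections (61), so Reflections counts as 86.
Weighted total:
  Discussion 100 × 0.15 = 15
  Homework 86 × 0.07 = 6.02
  Case studies 45 × 0.19 = 8.55
  Assignments 49 × 0.24 = 11.76
  Midterm exam 46 × 0.07 = 3.22
  Oral exam 60 × 0.07 = 4.2
  Portfolio 79 × 0.13 = 10.27
  Reflections 86 × 0.08 = 6.88
Sum = 65.9
65.9 is ≥ 47 and < 68.5 → Approaching

Approaching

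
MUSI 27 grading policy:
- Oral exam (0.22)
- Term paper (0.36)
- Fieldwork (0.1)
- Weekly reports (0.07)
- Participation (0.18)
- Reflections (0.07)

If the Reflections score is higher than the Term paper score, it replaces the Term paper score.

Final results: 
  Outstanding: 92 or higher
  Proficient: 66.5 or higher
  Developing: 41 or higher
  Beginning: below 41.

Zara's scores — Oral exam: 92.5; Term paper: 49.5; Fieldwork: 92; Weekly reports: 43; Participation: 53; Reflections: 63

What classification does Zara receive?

Proficient

Reflections (63) > Term paper (49.5), so Term paper counts as 63.
Weighted total:
  Oral exam 92.5 × 0.22 = 20.35
  Term paper 63 × 0.36 = 22.68
  Fieldwork 92 × 0.1 = 9.2
  Weekly reports 43 × 0.07 = 3.01
  Participation 53 × 0.18 = 9.54
  Reflections 63 × 0.07 = 4.41
Sum = 69.19
69.19 is ≥ 66.5 and < 92 → Proficient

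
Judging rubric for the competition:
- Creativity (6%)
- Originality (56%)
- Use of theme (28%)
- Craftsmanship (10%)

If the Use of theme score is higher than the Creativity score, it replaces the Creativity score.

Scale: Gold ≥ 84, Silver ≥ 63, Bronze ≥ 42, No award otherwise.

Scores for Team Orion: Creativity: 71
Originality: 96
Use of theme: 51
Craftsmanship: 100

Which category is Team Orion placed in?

Use of theme (51) ≤ Creativity (71), so Creativity stays at 71.
Weighted total:
  Creativity 71 × 0.06 = 4.26
  Originality 96 × 0.56 = 53.76
  Use of theme 51 × 0.28 = 14.28
  Craftsmanship 100 × 0.1 = 10
Sum = 82.3
82.3 is ≥ 63 and < 84 → Silver

Silver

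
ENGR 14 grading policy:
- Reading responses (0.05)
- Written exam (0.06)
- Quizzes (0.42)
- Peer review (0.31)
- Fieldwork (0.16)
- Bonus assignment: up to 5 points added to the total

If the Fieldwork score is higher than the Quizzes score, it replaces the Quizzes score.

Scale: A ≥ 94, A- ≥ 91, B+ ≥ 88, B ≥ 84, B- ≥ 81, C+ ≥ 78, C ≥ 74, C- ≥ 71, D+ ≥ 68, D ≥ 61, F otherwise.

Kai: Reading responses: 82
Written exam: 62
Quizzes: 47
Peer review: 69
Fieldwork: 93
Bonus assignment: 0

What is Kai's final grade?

B-

Fieldwork (93) > Quizzes (47), so Quizzes counts as 93.
Weighted total:
  Reading responses 82 × 0.05 = 4.1
  Written exam 62 × 0.06 = 3.72
  Quizzes 93 × 0.42 = 39.06
  Peer review 69 × 0.31 = 21.39
  Fieldwork 93 × 0.16 = 14.88
Sum = 83.15
Bonus assignment: 83.15 + 0 = 83.15
83.15 is ≥ 81 and < 84 → B-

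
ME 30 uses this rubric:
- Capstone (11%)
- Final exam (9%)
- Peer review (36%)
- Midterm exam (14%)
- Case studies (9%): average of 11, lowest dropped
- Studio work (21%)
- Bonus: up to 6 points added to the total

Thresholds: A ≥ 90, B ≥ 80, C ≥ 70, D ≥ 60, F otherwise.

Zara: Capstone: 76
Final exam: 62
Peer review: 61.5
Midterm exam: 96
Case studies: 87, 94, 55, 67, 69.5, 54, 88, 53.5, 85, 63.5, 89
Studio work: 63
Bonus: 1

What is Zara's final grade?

C

Case studies: drop 53.5 → average of remaining 10 = 752/10 = 75.2
Weighted total:
  Capstone 76 × 0.11 = 8.36
  Final exam 62 × 0.09 = 5.58
  Peer review 61.5 × 0.36 = 22.14
  Midterm exam 96 × 0.14 = 13.44
  Case studies 75.2 × 0.09 = 6.768
  Studio work 63 × 0.21 = 13.23
Sum = 69.518
Bonus: 69.518 + 1 = 70.518
70.518 is ≥ 70 and < 80 → C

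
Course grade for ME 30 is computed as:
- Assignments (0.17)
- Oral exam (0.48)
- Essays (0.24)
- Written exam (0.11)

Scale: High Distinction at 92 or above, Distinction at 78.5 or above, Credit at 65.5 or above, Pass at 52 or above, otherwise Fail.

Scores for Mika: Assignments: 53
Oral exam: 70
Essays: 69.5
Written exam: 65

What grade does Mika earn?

Credit

Weighted total:
  Assignments 53 × 0.17 = 9.01
  Oral exam 70 × 0.48 = 33.6
  Essays 69.5 × 0.24 = 16.68
  Written exam 65 × 0.11 = 7.15
Sum = 66.44
66.44 is ≥ 65.5 and < 78.5 → Credit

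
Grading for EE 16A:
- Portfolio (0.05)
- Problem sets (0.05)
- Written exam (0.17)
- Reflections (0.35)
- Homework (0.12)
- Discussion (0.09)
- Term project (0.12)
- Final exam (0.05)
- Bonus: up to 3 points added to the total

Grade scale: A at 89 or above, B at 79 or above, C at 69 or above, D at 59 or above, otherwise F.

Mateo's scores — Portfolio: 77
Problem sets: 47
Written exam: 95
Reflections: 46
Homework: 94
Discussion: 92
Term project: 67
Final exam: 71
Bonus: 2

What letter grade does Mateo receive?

Weighted total:
  Portfolio 77 × 0.05 = 3.85
  Problem sets 47 × 0.05 = 2.35
  Written exam 95 × 0.17 = 16.15
  Reflections 46 × 0.35 = 16.1
  Homework 94 × 0.12 = 11.28
  Discussion 92 × 0.09 = 8.28
  Term project 67 × 0.12 = 8.04
  Final exam 71 × 0.05 = 3.55
Sum = 69.6
Bonus: 69.6 + 2 = 71.6
71.6 is ≥ 69 and < 79 → C

C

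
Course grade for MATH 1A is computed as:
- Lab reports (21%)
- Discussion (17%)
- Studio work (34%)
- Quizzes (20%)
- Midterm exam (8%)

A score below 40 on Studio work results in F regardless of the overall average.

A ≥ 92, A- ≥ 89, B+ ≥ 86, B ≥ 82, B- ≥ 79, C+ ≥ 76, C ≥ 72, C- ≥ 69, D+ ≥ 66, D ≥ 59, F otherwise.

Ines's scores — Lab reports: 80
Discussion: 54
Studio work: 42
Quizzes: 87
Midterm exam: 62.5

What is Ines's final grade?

D

Studio work score 42 ≥ 40: minimum met.
Weighted total:
  Lab reports 80 × 0.21 = 16.8
  Discussion 54 × 0.17 = 9.18
  Studio work 42 × 0.34 = 14.28
  Quizzes 87 × 0.2 = 17.4
  Midterm exam 62.5 × 0.08 = 5
Sum = 62.66
62.66 is ≥ 59 and < 66 → D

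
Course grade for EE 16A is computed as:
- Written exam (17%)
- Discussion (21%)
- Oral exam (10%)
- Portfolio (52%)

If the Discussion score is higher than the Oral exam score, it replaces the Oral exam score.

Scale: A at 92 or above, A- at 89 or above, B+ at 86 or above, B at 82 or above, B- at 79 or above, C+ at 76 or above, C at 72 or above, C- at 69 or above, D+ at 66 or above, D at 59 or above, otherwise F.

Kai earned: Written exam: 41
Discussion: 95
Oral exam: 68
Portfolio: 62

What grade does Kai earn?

Discussion (95) > Oral exam (68), so Oral exam counts as 95.
Weighted total:
  Written exam 41 × 0.17 = 6.97
  Discussion 95 × 0.21 = 19.95
  Oral exam 95 × 0.1 = 9.5
  Portfolio 62 × 0.52 = 32.24
Sum = 68.66
68.66 is ≥ 66 and < 69 → D+

D+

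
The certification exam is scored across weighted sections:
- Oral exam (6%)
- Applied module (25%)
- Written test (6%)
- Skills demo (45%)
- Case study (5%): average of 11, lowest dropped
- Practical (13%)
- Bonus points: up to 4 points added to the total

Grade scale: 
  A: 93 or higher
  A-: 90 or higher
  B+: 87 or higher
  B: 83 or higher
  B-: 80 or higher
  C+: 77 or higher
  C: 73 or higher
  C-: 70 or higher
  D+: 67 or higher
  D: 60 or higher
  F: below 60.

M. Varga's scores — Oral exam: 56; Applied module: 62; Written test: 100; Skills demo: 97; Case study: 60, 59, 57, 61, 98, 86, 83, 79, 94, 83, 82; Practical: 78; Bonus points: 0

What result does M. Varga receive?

B-

Case study: drop 57 → average of remaining 10 = 785/10 = 78.5
Weighted total:
  Oral exam 56 × 0.06 = 3.36
  Applied module 62 × 0.25 = 15.5
  Written test 100 × 0.06 = 6
  Skills demo 97 × 0.45 = 43.65
  Case study 78.5 × 0.05 = 3.925
  Practical 78 × 0.13 = 10.14
Sum = 82.575
Bonus points: 82.575 + 0 = 82.575
82.575 is ≥ 80 and < 83 → B-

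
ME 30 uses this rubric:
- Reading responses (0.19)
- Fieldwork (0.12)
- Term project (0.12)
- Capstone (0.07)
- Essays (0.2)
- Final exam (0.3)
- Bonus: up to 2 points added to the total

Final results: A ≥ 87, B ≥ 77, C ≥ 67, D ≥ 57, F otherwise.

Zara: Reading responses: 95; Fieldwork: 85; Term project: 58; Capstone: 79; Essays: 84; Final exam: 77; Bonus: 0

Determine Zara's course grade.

Weighted total:
  Reading responses 95 × 0.19 = 18.05
  Fieldwork 85 × 0.12 = 10.2
  Term project 58 × 0.12 = 6.96
  Capstone 79 × 0.07 = 5.53
  Essays 84 × 0.2 = 16.8
  Final exam 77 × 0.3 = 23.1
Sum = 80.64
Bonus: 80.64 + 0 = 80.64
80.64 is ≥ 77 and < 87 → B

B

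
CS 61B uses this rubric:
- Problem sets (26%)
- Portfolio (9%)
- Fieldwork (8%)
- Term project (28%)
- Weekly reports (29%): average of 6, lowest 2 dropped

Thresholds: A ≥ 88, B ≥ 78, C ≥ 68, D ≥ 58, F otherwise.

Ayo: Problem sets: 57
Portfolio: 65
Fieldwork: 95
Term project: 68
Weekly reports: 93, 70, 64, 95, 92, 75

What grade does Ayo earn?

C

Weekly reports: drop 64, 70 → average of remaining 4 = 355/4 = 88.75
Weighted total:
  Problem sets 57 × 0.26 = 14.82
  Portfolio 65 × 0.09 = 5.85
  Fieldwork 95 × 0.08 = 7.6
  Term project 68 × 0.28 = 19.04
  Weekly reports 88.75 × 0.29 = 25.7375
Sum = 73.0475
73.0475 is ≥ 68 and < 78 → C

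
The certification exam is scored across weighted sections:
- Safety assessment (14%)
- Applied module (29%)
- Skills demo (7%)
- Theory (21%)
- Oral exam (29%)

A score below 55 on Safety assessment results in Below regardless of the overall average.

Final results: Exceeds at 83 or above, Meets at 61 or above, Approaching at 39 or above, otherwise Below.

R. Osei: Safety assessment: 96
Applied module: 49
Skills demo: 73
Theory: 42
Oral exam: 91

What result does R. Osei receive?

Safety assessment score 96 ≥ 55: minimum met.
Weighted total:
  Safety assessment 96 × 0.14 = 13.44
  Applied module 49 × 0.29 = 14.21
  Skills demo 73 × 0.07 = 5.11
  Theory 42 × 0.21 = 8.82
  Oral exam 91 × 0.29 = 26.39
Sum = 67.97
67.97 is ≥ 61 and < 83 → Meets

Meets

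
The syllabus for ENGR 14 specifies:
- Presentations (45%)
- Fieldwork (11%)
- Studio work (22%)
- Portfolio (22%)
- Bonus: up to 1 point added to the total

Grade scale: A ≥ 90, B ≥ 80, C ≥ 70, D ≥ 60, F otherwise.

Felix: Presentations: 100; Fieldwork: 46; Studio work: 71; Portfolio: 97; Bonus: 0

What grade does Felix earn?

Weighted total:
  Presentations 100 × 0.45 = 45
  Fieldwork 46 × 0.11 = 5.06
  Studio work 71 × 0.22 = 15.62
  Portfolio 97 × 0.22 = 21.34
Sum = 87.02
Bonus: 87.02 + 0 = 87.02
87.02 is ≥ 80 and < 90 → B

B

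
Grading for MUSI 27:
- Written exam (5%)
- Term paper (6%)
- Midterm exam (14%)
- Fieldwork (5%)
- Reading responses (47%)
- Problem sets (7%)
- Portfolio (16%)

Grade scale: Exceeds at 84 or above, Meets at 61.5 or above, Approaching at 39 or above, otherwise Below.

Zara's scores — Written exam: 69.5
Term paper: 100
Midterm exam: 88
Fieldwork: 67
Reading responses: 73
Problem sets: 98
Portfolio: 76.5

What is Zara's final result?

Weighted total:
  Written exam 69.5 × 0.05 = 3.475
  Term paper 100 × 0.06 = 6
  Midterm exam 88 × 0.14 = 12.32
  Fieldwork 67 × 0.05 = 3.35
  Reading responses 73 × 0.47 = 34.31
  Problem sets 98 × 0.07 = 6.86
  Portfolio 76.5 × 0.16 = 12.24
Sum = 78.555
78.555 is ≥ 61.5 and < 84 → Meets

Meets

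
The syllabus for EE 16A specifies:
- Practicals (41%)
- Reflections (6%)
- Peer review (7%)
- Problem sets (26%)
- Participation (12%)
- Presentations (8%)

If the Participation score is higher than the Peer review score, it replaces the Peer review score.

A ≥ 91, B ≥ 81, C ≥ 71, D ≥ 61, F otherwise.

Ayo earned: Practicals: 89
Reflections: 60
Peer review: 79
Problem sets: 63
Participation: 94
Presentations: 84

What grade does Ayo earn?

B

Participation (94) > Peer review (79), so Peer review counts as 94.
Weighted total:
  Practicals 89 × 0.41 = 36.49
  Reflections 60 × 0.06 = 3.6
  Peer review 94 × 0.07 = 6.58
  Problem sets 63 × 0.26 = 16.38
  Participation 94 × 0.12 = 11.28
  Presentations 84 × 0.08 = 6.72
Sum = 81.05
81.05 is ≥ 81 and < 91 → B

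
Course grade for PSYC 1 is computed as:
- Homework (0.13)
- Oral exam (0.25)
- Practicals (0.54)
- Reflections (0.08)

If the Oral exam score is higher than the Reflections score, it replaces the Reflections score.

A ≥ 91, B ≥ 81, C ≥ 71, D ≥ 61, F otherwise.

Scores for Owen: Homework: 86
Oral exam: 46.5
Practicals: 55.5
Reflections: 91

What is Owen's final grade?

F

Oral exam (46.5) ≤ Reflections (91), so Reflections stays at 91.
Weighted total:
  Homework 86 × 0.13 = 11.18
  Oral exam 46.5 × 0.25 = 11.625
  Practicals 55.5 × 0.54 = 29.97
  Reflections 91 × 0.08 = 7.28
Sum = 60.055
60.055 < 61 → F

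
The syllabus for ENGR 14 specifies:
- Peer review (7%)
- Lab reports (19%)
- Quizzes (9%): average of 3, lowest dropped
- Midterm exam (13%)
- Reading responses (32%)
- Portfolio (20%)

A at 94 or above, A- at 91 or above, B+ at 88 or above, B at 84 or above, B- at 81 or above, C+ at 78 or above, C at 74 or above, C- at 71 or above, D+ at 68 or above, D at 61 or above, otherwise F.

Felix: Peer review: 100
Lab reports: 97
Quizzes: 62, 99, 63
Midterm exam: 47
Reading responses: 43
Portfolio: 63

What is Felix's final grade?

D

Quizzes: drop 62 → average of remaining 2 = 162/2 = 81
Weighted total:
  Peer review 100 × 0.07 = 7
  Lab reports 97 × 0.19 = 18.43
  Quizzes 81 × 0.09 = 7.29
  Midterm exam 47 × 0.13 = 6.11
  Reading responses 43 × 0.32 = 13.76
  Portfolio 63 × 0.2 = 12.6
Sum = 65.19
65.19 is ≥ 61 and < 68 → D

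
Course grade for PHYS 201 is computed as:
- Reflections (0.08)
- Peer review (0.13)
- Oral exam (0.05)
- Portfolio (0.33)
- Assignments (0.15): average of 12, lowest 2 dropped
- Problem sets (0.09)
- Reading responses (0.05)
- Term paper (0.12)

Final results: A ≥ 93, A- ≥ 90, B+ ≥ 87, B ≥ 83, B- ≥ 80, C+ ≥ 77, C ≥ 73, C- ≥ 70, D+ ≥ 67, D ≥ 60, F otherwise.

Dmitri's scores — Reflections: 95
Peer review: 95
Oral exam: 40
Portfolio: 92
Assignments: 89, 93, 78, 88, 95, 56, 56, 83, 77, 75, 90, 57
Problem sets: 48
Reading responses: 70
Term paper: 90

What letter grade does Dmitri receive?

B

Assignments: drop 56, 56 → average of remaining 10 = 825/10 = 82.5
Weighted total:
  Reflections 95 × 0.08 = 7.6
  Peer review 95 × 0.13 = 12.35
  Oral exam 40 × 0.05 = 2
  Portfolio 92 × 0.33 = 30.36
  Assignments 82.5 × 0.15 = 12.375
  Problem sets 48 × 0.09 = 4.32
  Reading responses 70 × 0.05 = 3.5
  Term paper 90 × 0.12 = 10.8
Sum = 83.305
83.305 is ≥ 83 and < 87 → B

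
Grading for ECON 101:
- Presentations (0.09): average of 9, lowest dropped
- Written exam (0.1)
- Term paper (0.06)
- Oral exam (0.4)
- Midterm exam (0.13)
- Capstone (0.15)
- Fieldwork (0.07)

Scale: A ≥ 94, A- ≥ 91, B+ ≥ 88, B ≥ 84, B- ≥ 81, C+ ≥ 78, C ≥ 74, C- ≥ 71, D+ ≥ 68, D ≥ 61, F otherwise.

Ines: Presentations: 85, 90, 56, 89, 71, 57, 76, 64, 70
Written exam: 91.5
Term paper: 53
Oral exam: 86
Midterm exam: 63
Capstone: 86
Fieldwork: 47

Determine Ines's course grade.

Presentations: drop 56 → average of remaining 8 = 602/8 = 75.25
Weighted total:
  Presentations 75.25 × 0.09 = 6.7725
  Written exam 91.5 × 0.1 = 9.15
  Term paper 53 × 0.06 = 3.18
  Oral exam 86 × 0.4 = 34.4
  Midterm exam 63 × 0.13 = 8.19
  Capstone 86 × 0.15 = 12.9
  Fieldwork 47 × 0.07 = 3.29
Sum = 77.8825
77.8825 is ≥ 74 and < 78 → C

C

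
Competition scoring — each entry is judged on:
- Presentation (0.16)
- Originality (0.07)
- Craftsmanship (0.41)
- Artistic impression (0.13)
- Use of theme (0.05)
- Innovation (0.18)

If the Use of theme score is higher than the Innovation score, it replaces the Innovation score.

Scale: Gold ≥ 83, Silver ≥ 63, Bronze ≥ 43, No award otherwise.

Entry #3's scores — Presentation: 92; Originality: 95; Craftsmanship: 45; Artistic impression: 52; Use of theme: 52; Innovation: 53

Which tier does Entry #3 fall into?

Use of theme (52) ≤ Innovation (53), so Innovation stays at 53.
Weighted total:
  Presentation 92 × 0.16 = 14.72
  Originality 95 × 0.07 = 6.65
  Craftsmanship 45 × 0.41 = 18.45
  Artistic impression 52 × 0.13 = 6.76
  Use of theme 52 × 0.05 = 2.6
  Innovation 53 × 0.18 = 9.54
Sum = 58.72
58.72 is ≥ 43 and < 63 → Bronze

Bronze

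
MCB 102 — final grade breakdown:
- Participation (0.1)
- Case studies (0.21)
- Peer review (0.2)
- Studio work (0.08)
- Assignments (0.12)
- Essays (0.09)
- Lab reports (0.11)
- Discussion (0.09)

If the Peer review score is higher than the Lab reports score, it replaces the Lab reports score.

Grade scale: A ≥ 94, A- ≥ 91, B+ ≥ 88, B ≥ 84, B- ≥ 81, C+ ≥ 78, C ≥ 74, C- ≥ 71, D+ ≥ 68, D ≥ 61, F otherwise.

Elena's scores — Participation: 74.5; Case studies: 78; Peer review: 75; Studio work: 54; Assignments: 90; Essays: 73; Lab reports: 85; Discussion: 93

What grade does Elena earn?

Peer review (75) ≤ Lab reports (85), so Lab reports stays at 85.
Weighted total:
  Participation 74.5 × 0.1 = 7.45
  Case studies 78 × 0.21 = 16.38
  Peer review 75 × 0.2 = 15
  Studio work 54 × 0.08 = 4.32
  Assignments 90 × 0.12 = 10.8
  Essays 73 × 0.09 = 6.57
  Lab reports 85 × 0.11 = 9.35
  Discussion 93 × 0.09 = 8.37
Sum = 78.24
78.24 is ≥ 78 and < 81 → C+

C+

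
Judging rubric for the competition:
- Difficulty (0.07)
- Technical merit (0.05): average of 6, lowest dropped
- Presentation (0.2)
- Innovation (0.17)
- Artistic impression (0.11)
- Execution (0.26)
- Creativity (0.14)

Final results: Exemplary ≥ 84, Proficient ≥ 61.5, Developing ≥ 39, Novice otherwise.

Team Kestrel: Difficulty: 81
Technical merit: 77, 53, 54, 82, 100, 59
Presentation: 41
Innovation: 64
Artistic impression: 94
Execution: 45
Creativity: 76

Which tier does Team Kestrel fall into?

Developing

Technical merit: drop 53 → average of remaining 5 = 372/5 = 74.4
Weighted total:
  Difficulty 81 × 0.07 = 5.67
  Technical merit 74.4 × 0.05 = 3.72
  Presentation 41 × 0.2 = 8.2
  Innovation 64 × 0.17 = 10.88
  Artistic impression 94 × 0.11 = 10.34
  Execution 45 × 0.26 = 11.7
  Creativity 76 × 0.14 = 10.64
Sum = 61.15
61.15 is ≥ 39 and < 61.5 → Developing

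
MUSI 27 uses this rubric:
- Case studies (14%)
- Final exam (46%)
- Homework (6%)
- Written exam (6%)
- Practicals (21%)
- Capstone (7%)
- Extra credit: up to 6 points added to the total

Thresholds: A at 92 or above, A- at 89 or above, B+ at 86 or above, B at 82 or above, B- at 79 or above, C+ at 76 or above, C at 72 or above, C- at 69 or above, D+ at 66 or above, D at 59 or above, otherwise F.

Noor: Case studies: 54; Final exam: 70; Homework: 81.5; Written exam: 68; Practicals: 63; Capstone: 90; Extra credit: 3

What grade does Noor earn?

C-

Weighted total:
  Case studies 54 × 0.14 = 7.56
  Final exam 70 × 0.46 = 32.2
  Homework 81.5 × 0.06 = 4.89
  Written exam 68 × 0.06 = 4.08
  Practicals 63 × 0.21 = 13.23
  Capstone 90 × 0.07 = 6.3
Sum = 68.26
Extra credit: 68.26 + 3 = 71.26
71.26 is ≥ 69 and < 72 → C-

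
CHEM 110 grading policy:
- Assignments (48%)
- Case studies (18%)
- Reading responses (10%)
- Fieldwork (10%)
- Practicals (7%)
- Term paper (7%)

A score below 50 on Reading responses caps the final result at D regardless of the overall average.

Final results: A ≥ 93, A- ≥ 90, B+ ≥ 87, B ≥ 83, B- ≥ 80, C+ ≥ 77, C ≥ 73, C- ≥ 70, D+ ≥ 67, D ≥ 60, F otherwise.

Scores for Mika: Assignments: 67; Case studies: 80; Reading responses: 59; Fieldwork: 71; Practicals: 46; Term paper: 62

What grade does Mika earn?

D+

Reading responses score 59 ≥ 50: minimum met.
Weighted total:
  Assignments 67 × 0.48 = 32.16
  Case studies 80 × 0.18 = 14.4
  Reading responses 59 × 0.1 = 5.9
  Fieldwork 71 × 0.1 = 7.1
  Practicals 46 × 0.07 = 3.22
  Term paper 62 × 0.07 = 4.34
Sum = 67.12
67.12 is ≥ 67 and < 70 → D+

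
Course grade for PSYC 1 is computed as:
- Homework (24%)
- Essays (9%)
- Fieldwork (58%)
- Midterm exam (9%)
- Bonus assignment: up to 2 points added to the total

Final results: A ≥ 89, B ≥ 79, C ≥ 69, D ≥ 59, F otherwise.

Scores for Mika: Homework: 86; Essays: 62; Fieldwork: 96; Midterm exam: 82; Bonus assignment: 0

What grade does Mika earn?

Weighted total:
  Homework 86 × 0.24 = 20.64
  Essays 62 × 0.09 = 5.58
  Fieldwork 96 × 0.58 = 55.68
  Midterm exam 82 × 0.09 = 7.38
Sum = 89.28
Bonus assignment: 89.28 + 0 = 89.28
89.28 ≥ 89 → A

A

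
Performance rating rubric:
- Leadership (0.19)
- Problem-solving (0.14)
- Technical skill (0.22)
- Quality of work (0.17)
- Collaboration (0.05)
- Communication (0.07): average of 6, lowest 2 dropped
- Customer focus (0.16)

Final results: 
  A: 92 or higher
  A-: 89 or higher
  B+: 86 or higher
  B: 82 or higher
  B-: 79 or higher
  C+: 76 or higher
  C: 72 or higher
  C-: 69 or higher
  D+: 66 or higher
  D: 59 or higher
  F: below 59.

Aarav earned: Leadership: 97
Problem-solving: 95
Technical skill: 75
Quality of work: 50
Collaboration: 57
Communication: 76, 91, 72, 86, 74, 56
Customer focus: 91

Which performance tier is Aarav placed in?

Communication: drop 56, 72 → average of remaining 4 = 327/4 = 81.75
Weighted total:
  Leadership 97 × 0.19 = 18.43
  Problem-solving 95 × 0.14 = 13.3
  Technical skill 75 × 0.22 = 16.5
  Quality of work 50 × 0.17 = 8.5
  Collaboration 57 × 0.05 = 2.85
  Communication 81.75 × 0.07 = 5.7225
  Customer focus 91 × 0.16 = 14.56
Sum = 79.8625
79.8625 is ≥ 79 and < 82 → B-

B-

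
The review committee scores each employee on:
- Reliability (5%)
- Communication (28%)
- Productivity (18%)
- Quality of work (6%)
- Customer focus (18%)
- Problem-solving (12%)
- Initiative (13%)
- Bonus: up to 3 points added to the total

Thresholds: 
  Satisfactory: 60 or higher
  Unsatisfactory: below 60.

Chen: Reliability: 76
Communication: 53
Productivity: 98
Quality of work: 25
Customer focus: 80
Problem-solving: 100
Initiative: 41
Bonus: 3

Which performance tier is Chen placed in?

Weighted total:
  Reliability 76 × 0.05 = 3.8
  Communication 53 × 0.28 = 14.84
  Productivity 98 × 0.18 = 17.64
  Quality of work 25 × 0.06 = 1.5
  Customer focus 80 × 0.18 = 14.4
  Problem-solving 100 × 0.12 = 12
  Initiative 41 × 0.13 = 5.33
Sum = 69.51
Bonus: 69.51 + 3 = 72.51
72.51 ≥ 60 → Satisfactory

Satisfactory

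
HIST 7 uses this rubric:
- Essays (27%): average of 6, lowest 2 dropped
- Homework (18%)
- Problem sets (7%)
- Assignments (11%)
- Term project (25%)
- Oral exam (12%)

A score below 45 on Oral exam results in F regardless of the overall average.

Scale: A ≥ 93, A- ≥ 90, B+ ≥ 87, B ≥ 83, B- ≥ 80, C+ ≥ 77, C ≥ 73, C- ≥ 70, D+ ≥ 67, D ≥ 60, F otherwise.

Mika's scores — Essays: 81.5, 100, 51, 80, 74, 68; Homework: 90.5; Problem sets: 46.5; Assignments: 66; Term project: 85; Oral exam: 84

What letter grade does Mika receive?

B-

Essays: drop 51, 68 → average of remaining 4 = 335.5/4 = 83.875
Oral exam score 84 ≥ 45: minimum met.
Weighted total:
  Essays 83.875 × 0.27 = 22.64625
  Homework 90.5 × 0.18 = 16.29
  Problem sets 46.5 × 0.07 = 3.255
  Assignments 66 × 0.11 = 7.26
  Term project 85 × 0.25 = 21.25
  Oral exam 84 × 0.12 = 10.08
Sum = 80.78125
80.78125 is ≥ 80 and < 83 → B-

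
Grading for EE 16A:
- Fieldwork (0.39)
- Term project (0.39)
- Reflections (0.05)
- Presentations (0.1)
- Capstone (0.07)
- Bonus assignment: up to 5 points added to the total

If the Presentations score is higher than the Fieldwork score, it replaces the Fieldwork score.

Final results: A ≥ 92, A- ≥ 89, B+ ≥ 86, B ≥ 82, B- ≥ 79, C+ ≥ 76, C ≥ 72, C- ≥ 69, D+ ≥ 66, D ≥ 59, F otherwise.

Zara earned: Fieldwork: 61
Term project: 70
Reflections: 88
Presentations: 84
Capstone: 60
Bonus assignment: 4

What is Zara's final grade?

B-

Presentations (84) > Fieldwork (61), so Fieldwork counts as 84.
Weighted total:
  Fieldwork 84 × 0.39 = 32.76
  Term project 70 × 0.39 = 27.3
  Reflections 88 × 0.05 = 4.4
  Presentations 84 × 0.1 = 8.4
  Capstone 60 × 0.07 = 4.2
Sum = 77.06
Bonus assignment: 77.06 + 4 = 81.06
81.06 is ≥ 79 and < 82 → B-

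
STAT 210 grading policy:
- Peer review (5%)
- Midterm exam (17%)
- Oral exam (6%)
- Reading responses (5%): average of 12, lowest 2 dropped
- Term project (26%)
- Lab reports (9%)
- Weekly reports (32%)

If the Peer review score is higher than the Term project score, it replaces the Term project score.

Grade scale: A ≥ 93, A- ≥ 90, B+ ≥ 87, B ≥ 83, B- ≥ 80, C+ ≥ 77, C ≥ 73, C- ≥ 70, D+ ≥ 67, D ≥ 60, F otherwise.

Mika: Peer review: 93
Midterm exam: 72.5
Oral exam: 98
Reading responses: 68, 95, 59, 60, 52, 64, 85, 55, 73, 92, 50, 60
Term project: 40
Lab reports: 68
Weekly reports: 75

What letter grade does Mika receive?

Reading responses: drop 50, 52 → average of remaining 10 = 711/10 = 71.1
Peer review (93) > Term project (40), so Term project counts as 93.
Weighted total:
  Peer review 93 × 0.05 = 4.65
  Midterm exam 72.5 × 0.17 = 12.325
  Oral exam 98 × 0.06 = 5.88
  Reading responses 71.1 × 0.05 = 3.555
  Term project 93 × 0.26 = 24.18
  Lab reports 68 × 0.09 = 6.12
  Weekly reports 75 × 0.32 = 24
Sum = 80.71
80.71 is ≥ 80 and < 83 → B-

B-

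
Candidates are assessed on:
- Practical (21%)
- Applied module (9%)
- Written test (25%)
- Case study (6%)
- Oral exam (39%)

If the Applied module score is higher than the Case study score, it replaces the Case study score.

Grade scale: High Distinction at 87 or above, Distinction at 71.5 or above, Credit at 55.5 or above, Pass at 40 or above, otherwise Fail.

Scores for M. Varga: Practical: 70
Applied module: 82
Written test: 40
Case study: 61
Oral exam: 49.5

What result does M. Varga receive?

Applied module (82) > Case study (61), so Case study counts as 82.
Weighted total:
  Practical 70 × 0.21 = 14.7
  Applied module 82 × 0.09 = 7.38
  Written test 40 × 0.25 = 10
  Case study 82 × 0.06 = 4.92
  Oral exam 49.5 × 0.39 = 19.305
Sum = 56.305
56.305 is ≥ 55.5 and < 71.5 → Credit

Credit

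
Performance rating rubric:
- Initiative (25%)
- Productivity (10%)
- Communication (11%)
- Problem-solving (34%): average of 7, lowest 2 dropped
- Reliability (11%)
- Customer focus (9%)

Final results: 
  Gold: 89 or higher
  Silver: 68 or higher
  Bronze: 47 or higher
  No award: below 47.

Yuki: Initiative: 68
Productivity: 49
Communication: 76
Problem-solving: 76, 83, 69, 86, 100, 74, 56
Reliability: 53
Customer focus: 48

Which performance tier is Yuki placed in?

Silver

Problem-solving: drop 56, 69 → average of remaining 5 = 419/5 = 83.8
Weighted total:
  Initiative 68 × 0.25 = 17
  Productivity 49 × 0.1 = 4.9
  Communication 76 × 0.11 = 8.36
  Problem-solving 83.8 × 0.34 = 28.492
  Reliability 53 × 0.11 = 5.83
  Customer focus 48 × 0.09 = 4.32
Sum = 68.902
68.902 is ≥ 68 and < 89 → Silver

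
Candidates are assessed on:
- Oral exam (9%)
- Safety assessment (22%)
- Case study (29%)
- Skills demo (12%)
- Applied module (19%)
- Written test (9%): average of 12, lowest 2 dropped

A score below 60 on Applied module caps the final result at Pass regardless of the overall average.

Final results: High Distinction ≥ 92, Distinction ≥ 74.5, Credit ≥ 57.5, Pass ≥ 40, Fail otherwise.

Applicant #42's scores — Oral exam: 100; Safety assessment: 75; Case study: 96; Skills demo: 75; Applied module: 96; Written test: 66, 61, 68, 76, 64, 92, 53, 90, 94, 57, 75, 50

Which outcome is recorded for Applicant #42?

Written test: drop 50, 53 → average of remaining 10 = 743/10 = 74.3
Applied module score 96 ≥ 60: minimum met.
Weighted total:
  Oral exam 100 × 0.09 = 9
  Safety assessment 75 × 0.22 = 16.5
  Case study 96 × 0.29 = 27.84
  Skills demo 75 × 0.12 = 9
  Applied module 96 × 0.19 = 18.24
  Written test 74.3 × 0.09 = 6.687
Sum = 87.267
87.267 is ≥ 74.5 and < 92 → Distinction

Distinction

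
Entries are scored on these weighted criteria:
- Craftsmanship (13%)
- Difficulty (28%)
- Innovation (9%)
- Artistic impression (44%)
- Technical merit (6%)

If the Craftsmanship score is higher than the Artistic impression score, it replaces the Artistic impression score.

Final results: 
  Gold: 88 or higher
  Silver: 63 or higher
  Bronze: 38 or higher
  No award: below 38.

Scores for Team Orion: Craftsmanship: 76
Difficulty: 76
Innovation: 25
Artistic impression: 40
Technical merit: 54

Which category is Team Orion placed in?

Silver

Craftsmanship (76) > Artistic impression (40), so Artistic impression counts as 76.
Weighted total:
  Craftsmanship 76 × 0.13 = 9.88
  Difficulty 76 × 0.28 = 21.28
  Innovation 25 × 0.09 = 2.25
  Artistic impression 76 × 0.44 = 33.44
  Technical merit 54 × 0.06 = 3.24
Sum = 70.09
70.09 is ≥ 63 and < 88 → Silver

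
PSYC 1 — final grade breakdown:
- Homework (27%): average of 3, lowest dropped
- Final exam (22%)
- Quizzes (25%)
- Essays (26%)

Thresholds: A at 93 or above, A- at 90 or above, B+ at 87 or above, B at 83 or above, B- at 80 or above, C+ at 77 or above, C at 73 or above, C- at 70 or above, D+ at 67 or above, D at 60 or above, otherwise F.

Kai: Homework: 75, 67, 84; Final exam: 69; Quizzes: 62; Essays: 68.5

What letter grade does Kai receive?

D+

Homework: drop 67 → average of remaining 2 = 159/2 = 79.5
Weighted total:
  Homework 79.5 × 0.27 = 21.465
  Final exam 69 × 0.22 = 15.18
  Quizzes 62 × 0.25 = 15.5
  Essays 68.5 × 0.26 = 17.81
Sum = 69.955
69.955 is ≥ 67 and < 70 → D+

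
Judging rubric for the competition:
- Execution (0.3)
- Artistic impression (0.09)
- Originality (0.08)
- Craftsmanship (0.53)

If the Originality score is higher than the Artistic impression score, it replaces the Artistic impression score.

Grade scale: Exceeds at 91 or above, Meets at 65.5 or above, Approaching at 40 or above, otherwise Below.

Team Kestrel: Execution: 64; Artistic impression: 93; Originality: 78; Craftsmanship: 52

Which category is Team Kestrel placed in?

Approaching

Originality (78) ≤ Artistic impression (93), so Artistic impression stays at 93.
Weighted total:
  Execution 64 × 0.3 = 19.2
  Artistic impression 93 × 0.09 = 8.37
  Originality 78 × 0.08 = 6.24
  Craftsmanship 52 × 0.53 = 27.56
Sum = 61.37
61.37 is ≥ 40 and < 65.5 → Approaching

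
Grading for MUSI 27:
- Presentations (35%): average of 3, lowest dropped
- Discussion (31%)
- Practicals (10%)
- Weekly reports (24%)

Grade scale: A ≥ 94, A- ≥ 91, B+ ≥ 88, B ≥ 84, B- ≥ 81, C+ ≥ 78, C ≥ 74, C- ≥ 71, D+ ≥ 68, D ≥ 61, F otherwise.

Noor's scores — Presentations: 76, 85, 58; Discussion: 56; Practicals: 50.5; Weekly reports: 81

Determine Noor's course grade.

Presentations: drop 58 → average of remaining 2 = 161/2 = 80.5
Weighted total:
  Presentations 80.5 × 0.35 = 28.175
  Discussion 56 × 0.31 = 17.36
  Practicals 50.5 × 0.1 = 5.05
  Weekly reports 81 × 0.24 = 19.44
Sum = 70.025
70.025 is ≥ 68 and < 71 → D+

D+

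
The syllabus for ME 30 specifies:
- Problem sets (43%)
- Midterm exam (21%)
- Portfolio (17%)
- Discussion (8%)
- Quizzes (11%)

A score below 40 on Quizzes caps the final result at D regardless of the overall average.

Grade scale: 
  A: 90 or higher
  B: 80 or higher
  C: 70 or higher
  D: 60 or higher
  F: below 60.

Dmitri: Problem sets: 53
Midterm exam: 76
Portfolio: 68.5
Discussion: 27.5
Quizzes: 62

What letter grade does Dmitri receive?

Quizzes score 62 ≥ 40: minimum met.
Weighted total:
  Problem sets 53 × 0.43 = 22.79
  Midterm exam 76 × 0.21 = 15.96
  Portfolio 68.5 × 0.17 = 11.645
  Discussion 27.5 × 0.08 = 2.2
  Quizzes 62 × 0.11 = 6.82
Sum = 59.415
59.415 < 60 → F

F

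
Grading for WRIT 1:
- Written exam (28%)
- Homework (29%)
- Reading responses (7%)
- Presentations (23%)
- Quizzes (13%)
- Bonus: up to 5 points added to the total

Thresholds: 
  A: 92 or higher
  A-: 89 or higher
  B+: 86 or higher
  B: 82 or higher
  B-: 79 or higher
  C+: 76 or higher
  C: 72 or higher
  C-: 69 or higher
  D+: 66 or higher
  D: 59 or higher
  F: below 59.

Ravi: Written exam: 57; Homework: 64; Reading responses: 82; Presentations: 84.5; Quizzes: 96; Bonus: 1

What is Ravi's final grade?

C

Weighted total:
  Written exam 57 × 0.28 = 15.96
  Homework 64 × 0.29 = 18.56
  Reading responses 82 × 0.07 = 5.74
  Presentations 84.5 × 0.23 = 19.435
  Quizzes 96 × 0.13 = 12.48
Sum = 72.175
Bonus: 72.175 + 1 = 73.175
73.175 is ≥ 72 and < 76 → C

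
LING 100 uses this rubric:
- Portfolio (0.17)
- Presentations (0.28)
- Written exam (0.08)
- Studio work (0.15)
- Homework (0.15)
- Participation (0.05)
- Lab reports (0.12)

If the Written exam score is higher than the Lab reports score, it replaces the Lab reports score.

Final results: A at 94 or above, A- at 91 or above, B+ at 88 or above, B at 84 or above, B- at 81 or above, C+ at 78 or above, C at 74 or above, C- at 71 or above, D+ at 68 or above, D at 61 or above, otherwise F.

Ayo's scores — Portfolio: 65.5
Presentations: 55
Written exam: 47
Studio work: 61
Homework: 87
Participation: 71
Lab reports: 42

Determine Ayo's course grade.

D

Written exam (47) > Lab reports (42), so Lab reports counts as 47.
Weighted total:
  Portfolio 65.5 × 0.17 = 11.135
  Presentations 55 × 0.28 = 15.4
  Written exam 47 × 0.08 = 3.76
  Studio work 61 × 0.15 = 9.15
  Homework 87 × 0.15 = 13.05
  Participation 71 × 0.05 = 3.55
  Lab reports 47 × 0.12 = 5.64
Sum = 61.685
61.685 is ≥ 61 and < 68 → D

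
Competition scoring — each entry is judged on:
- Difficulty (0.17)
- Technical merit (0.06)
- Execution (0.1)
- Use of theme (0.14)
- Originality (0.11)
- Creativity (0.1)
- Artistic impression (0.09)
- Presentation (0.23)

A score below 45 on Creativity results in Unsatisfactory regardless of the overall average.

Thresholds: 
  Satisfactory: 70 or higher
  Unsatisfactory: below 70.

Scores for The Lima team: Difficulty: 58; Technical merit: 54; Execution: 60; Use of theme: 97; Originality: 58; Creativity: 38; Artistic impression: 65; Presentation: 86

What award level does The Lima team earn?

Unsatisfactory

Creativity score 38 < 45: minimum not met.
Weighted total:
  Difficulty 58 × 0.17 = 9.86
  Technical merit 54 × 0.06 = 3.24
  Execution 60 × 0.1 = 6
  Use of theme 97 × 0.14 = 13.58
  Originality 58 × 0.11 = 6.38
  Creativity 38 × 0.1 = 3.8
  Artistic impression 65 × 0.09 = 5.85
  Presentation 86 × 0.23 = 19.78
Sum = 68.49
Because the Creativity minimum was not met, the result is Unsatisfactory.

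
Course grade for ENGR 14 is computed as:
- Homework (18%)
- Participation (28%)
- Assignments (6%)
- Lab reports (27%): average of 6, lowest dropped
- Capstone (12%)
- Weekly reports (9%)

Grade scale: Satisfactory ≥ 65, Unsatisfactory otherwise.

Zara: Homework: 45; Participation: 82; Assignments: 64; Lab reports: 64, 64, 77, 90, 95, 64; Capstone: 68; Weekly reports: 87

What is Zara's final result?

Satisfactory

Lab reports: drop 64 → average of remaining 5 = 390/5 = 78
Weighted total:
  Homework 45 × 0.18 = 8.1
  Participation 82 × 0.28 = 22.96
  Assignments 64 × 0.06 = 3.84
  Lab reports 78 × 0.27 = 21.06
  Capstone 68 × 0.12 = 8.16
  Weekly reports 87 × 0.09 = 7.83
Sum = 71.95
71.95 ≥ 65 → Satisfactory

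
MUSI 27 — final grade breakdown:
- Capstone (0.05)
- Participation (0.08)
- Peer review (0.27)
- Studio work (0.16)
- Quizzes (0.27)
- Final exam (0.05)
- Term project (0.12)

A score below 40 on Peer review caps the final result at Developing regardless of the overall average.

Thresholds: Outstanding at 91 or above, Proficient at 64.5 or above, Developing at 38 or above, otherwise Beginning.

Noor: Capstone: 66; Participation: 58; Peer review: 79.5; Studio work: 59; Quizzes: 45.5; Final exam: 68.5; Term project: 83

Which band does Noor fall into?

Peer review score 79.5 ≥ 40: minimum met.
Weighted total:
  Capstone 66 × 0.05 = 3.3
  Participation 58 × 0.08 = 4.64
  Peer review 79.5 × 0.27 = 21.465
  Studio work 59 × 0.16 = 9.44
  Quizzes 45.5 × 0.27 = 12.285
  Final exam 68.5 × 0.05 = 3.425
  Term project 83 × 0.12 = 9.96
Sum = 64.515
64.515 is ≥ 64.5 and < 91 → Proficient

Proficient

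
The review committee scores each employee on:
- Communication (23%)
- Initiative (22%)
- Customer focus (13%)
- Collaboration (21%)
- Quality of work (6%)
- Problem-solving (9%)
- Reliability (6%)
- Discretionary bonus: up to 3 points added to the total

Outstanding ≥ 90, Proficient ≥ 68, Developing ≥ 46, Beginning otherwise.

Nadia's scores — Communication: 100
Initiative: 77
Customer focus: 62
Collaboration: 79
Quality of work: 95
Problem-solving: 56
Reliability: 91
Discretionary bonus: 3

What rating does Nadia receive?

Weighted total:
  Communication 100 × 0.23 = 23
  Initiative 77 × 0.22 = 16.94
  Customer focus 62 × 0.13 = 8.06
  Collaboration 79 × 0.21 = 16.59
  Quality of work 95 × 0.06 = 5.7
  Problem-solving 56 × 0.09 = 5.04
  Reliability 91 × 0.06 = 5.46
Sum = 80.79
Discretionary bonus: 80.79 + 3 = 83.79
83.79 is ≥ 68 and < 90 → Proficient

Proficient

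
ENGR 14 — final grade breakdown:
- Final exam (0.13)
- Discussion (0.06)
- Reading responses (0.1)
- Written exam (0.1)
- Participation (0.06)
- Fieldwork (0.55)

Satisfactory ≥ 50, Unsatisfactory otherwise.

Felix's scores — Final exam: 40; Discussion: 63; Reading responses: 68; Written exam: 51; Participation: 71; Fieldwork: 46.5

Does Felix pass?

Satisfactory

Weighted total:
  Final exam 40 × 0.13 = 5.2
  Discussion 63 × 0.06 = 3.78
  Reading responses 68 × 0.1 = 6.8
  Written exam 51 × 0.1 = 5.1
  Participation 71 × 0.06 = 4.26
  Fieldwork 46.5 × 0.55 = 25.575
Sum = 50.715
50.715 ≥ 50 → Satisfactory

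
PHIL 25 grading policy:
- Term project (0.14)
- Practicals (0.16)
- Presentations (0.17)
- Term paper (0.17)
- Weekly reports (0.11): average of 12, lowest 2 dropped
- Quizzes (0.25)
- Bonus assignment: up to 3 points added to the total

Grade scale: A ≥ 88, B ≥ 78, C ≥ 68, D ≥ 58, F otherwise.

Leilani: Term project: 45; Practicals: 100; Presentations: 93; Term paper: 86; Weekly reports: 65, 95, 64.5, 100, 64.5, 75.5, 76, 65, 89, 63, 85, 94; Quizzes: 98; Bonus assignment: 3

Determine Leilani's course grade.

A

Weekly reports: drop 63, 64.5 → average of remaining 10 = 809/10 = 80.9
Weighted total:
  Term project 45 × 0.14 = 6.3
  Practicals 100 × 0.16 = 16
  Presentations 93 × 0.17 = 15.81
  Term paper 86 × 0.17 = 14.62
  Weekly reports 80.9 × 0.11 = 8.899
  Quizzes 98 × 0.25 = 24.5
Sum = 86.129
Bonus assignment: 86.129 + 3 = 89.129
89.129 ≥ 88 → A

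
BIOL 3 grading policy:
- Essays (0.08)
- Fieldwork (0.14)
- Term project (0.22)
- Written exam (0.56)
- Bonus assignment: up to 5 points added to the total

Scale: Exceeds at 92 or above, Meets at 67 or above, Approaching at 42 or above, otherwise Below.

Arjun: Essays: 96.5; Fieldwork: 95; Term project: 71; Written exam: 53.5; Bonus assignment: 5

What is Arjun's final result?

Weighted total:
  Essays 96.5 × 0.08 = 7.72
  Fieldwork 95 × 0.14 = 13.3
  Term project 71 × 0.22 = 15.62
  Written exam 53.5 × 0.56 = 29.96
Sum = 66.6
Bonus assignment: 66.6 + 5 = 71.6
71.6 is ≥ 67 and < 92 → Meets

Meets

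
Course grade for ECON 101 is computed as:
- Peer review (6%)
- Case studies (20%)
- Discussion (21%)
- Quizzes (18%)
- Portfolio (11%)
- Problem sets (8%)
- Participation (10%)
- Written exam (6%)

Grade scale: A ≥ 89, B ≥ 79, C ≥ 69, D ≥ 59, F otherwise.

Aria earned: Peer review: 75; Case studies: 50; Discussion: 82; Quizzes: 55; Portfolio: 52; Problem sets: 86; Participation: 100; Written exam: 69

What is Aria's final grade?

D

Weighted total:
  Peer review 75 × 0.06 = 4.5
  Case studies 50 × 0.2 = 10
  Discussion 82 × 0.21 = 17.22
  Quizzes 55 × 0.18 = 9.9
  Portfolio 52 × 0.11 = 5.72
  Problem sets 86 × 0.08 = 6.88
  Participation 100 × 0.1 = 10
  Written exam 69 × 0.06 = 4.14
Sum = 68.36
68.36 is ≥ 59 and < 69 → D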